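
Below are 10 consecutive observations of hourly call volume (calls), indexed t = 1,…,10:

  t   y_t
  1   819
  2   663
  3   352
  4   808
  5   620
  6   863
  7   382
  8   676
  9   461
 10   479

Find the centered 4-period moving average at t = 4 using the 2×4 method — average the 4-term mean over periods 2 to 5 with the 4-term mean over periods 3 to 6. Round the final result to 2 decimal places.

635.75

Sum over 2–5: 663 + 352 + 808 + 620 = 2443
Sum over 3–6: 352 + 808 + 620 + 863 = 2643
CMA at t=4 = (2443 + 2643) / (2·4) = 5086 / 8 = 635.75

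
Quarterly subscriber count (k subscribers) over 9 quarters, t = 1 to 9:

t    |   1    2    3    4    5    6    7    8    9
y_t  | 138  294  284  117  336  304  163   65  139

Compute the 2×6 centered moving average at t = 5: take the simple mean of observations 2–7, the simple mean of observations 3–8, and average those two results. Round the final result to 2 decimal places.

230.58

Sum over 2–7: 294 + 284 + 117 + 336 + 304 + 163 = 1498
Sum over 3–8: 284 + 117 + 336 + 304 + 163 + 65 = 1269
CMA at t=5 = (1498 + 1269) / (2·6) = 2767 / 12 = 230.58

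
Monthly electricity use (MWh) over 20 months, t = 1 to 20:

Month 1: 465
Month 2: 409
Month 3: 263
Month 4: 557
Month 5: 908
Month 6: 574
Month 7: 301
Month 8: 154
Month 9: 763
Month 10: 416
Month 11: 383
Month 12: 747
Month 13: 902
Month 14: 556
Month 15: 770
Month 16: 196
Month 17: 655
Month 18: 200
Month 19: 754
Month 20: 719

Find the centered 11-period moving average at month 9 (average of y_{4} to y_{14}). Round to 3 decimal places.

Sum of periods 4–14: 557 + 908 + 574 + 301 + 154 + 763 + 416 + 383 + 747 + 902 + 556 = 6261
Divide by 11: 6261 / 11 = 569.182

569.182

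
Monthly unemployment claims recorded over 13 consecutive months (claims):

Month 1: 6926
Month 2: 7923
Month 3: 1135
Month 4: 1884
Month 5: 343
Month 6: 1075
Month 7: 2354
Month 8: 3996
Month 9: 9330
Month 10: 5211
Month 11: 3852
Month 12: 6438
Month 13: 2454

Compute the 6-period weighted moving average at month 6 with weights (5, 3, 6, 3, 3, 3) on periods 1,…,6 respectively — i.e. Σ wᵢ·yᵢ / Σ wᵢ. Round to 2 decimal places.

Weighted sum: 5·6926 + 3·7923 + 6·1135 + 3·1884 + 3·343 + 3·1075 = 34630 + 23769 + 6810 + 5652 + 1029 + 3225 = 75115
Weight total: 5 + 3 + 6 + 3 + 3 + 3 = 23
WMA = 75115 / 23 = 3265.87

3265.87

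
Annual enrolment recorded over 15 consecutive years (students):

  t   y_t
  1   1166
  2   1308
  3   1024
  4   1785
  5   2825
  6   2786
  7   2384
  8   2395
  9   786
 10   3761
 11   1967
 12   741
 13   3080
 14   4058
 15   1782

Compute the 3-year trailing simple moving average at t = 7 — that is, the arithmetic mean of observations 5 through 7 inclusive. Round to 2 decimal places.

Sum of periods 5–7: 2825 + 2786 + 2384 = 7995
Divide by 3: 7995 / 3 = 2665.00

2665.00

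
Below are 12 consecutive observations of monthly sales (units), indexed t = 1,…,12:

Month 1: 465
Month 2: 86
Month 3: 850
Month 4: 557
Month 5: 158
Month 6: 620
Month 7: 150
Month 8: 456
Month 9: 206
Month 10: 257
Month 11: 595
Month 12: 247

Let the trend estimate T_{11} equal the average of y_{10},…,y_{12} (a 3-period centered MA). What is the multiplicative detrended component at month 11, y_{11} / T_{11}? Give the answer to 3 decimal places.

Trend T_11 = (257 + 595 + 247) / 3 = 1099/3 = 366.33333
Ratio to trend: 595 / 366.33333 = 1.624

1.624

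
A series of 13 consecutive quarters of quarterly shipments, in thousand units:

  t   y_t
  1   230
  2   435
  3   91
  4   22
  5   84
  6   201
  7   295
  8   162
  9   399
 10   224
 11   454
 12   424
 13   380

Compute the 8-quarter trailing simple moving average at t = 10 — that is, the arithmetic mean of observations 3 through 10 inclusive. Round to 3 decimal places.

184.750

Sum of periods 3–10: 91 + 22 + 84 + 201 + 295 + 162 + 399 + 224 = 1478
Divide by 8: 1478 / 8 = 184.750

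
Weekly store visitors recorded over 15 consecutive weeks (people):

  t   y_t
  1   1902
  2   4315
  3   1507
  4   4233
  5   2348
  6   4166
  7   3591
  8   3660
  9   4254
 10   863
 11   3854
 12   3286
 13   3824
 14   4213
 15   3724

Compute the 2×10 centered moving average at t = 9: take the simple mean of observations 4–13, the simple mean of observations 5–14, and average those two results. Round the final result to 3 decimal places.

Sum over 4–13: 4233 + 2348 + 4166 + 3591 + 3660 + 4254 + 863 + 3854 + 3286 + 3824 = 34079
Sum over 5–14: 2348 + 4166 + 3591 + 3660 + 4254 + 863 + 3854 + 3286 + 3824 + 4213 = 34059
CMA at t=9 = (34079 + 34059) / (2·10) = 68138 / 20 = 3406.900

3406.900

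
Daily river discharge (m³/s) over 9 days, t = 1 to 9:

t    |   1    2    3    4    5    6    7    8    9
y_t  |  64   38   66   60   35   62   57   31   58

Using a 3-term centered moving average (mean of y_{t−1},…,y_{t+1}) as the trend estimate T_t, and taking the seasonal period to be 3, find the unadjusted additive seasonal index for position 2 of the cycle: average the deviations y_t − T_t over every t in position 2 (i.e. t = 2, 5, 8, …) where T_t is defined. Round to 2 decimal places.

Season position 2 occurs at t = 2, 5, 8 (where T_t is defined).
t=2: T_2 = 56.0000; y_2 − T_2 = 38 − 56.0000 = -18.0000
t=5: T_5 = 52.3333; y_5 − T_5 = 35 − 52.3333 = -17.3333
t=8: T_8 = 48.6667; y_8 − T_8 = 31 − 48.6667 = -17.6667
Mean deviation: (-18.0000 + -17.3333 + -17.6667) / 3 = -17.67

-17.67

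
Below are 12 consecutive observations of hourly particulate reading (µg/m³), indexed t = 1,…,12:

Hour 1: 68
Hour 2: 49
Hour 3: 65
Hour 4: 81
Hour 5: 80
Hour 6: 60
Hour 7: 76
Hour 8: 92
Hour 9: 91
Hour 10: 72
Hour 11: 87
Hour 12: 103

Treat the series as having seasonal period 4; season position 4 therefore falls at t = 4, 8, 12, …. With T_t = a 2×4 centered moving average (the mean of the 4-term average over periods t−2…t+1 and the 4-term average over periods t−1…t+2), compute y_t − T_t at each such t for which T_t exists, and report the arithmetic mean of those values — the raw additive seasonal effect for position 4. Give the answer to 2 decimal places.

10.81

Season position 4 occurs at t = 4, 8 (where T_t is defined).
t=4: T_4 = 70.1250; y_4 − T_4 = 81 − 70.1250 = 10.8750
t=8: T_8 = 81.2500; y_8 − T_8 = 92 − 81.2500 = 10.7500
Mean deviation: (10.8750 + 10.7500) / 2 = 10.81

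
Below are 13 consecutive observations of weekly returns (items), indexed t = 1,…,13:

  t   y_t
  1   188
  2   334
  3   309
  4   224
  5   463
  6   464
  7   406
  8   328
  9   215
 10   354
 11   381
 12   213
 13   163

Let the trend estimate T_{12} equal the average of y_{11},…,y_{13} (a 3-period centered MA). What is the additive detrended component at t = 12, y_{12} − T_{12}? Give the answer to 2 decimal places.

-39.33

Trend T_12 = (381 + 213 + 163) / 3 = 757/3 = 252.3333
Detrended value: 213 − 252.3333 = -39.33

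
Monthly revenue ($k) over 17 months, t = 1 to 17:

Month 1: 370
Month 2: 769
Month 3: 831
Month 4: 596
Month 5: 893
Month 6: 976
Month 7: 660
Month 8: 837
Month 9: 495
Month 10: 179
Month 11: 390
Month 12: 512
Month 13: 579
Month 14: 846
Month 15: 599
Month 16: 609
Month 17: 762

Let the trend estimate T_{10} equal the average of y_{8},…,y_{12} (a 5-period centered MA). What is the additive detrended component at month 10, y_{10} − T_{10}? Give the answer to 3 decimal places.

Trend T_10 = (837 + 495 + 179 + 390 + 512) / 5 = 2413/5 = 482.60000
Detrended value: 179 − 482.60000 = -303.600

-303.600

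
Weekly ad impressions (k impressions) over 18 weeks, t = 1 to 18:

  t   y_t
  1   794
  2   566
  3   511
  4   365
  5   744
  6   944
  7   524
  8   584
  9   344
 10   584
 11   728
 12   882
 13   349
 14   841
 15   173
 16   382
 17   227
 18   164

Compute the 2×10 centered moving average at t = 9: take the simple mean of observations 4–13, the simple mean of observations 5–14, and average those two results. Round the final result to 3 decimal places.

628.600

Sum over 4–13: 365 + 744 + 944 + 524 + 584 + 344 + 584 + 728 + 882 + 349 = 6048
Sum over 5–14: 744 + 944 + 524 + 584 + 344 + 584 + 728 + 882 + 349 + 841 = 6524
CMA at t=9 = (6048 + 6524) / (2·10) = 12572 / 20 = 628.600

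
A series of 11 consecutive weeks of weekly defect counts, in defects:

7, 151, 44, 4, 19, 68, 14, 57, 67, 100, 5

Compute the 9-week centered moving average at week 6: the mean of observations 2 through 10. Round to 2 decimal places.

58.22

Sum of periods 2–10: 151 + 44 + 4 + 19 + 68 + 14 + 57 + 67 + 100 = 524
Divide by 9: 524 / 9 = 58.22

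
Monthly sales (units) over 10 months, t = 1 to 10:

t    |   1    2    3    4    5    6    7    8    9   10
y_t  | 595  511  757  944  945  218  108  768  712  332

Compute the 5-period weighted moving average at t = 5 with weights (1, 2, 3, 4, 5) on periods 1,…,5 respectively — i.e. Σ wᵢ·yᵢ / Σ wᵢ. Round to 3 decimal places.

Weighted sum: 1·595 + 2·511 + 3·757 + 4·944 + 5·945 = 595 + 1022 + 2271 + 3776 + 4725 = 12389
Weight total: 1 + 2 + 3 + 4 + 5 = 15
WMA = 12389 / 15 = 825.933

825.933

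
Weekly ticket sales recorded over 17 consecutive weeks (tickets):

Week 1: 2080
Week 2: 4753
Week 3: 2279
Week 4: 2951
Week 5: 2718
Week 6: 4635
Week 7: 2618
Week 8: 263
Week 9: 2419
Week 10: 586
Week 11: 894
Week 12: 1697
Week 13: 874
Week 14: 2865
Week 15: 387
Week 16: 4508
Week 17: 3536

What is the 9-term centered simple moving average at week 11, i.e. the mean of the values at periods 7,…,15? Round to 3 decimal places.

1400.333

Sum of periods 7–15: 2618 + 263 + 2419 + 586 + 894 + 1697 + 874 + 2865 + 387 = 12603
Divide by 9: 12603 / 9 = 1400.333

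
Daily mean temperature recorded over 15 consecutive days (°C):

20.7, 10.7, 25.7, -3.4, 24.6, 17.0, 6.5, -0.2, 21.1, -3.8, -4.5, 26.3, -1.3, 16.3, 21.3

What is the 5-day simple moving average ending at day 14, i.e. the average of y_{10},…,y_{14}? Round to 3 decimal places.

6.600

Sum of periods 10–14: (-3.8) + (-4.5) + 26.3 + (-1.3) + 16.3 = 33.0
Divide by 5: 33.0 / 5 = 6.600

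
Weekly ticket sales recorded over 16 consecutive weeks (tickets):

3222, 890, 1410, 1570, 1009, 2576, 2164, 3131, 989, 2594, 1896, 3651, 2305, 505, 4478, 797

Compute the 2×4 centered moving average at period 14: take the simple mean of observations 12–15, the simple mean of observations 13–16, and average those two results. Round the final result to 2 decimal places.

2378.00

Sum over 12–15: 3651 + 2305 + 505 + 4478 = 10939
Sum over 13–16: 2305 + 505 + 4478 + 797 = 8085
CMA at t=14 = (10939 + 8085) / (2·4) = 19024 / 8 = 2378.00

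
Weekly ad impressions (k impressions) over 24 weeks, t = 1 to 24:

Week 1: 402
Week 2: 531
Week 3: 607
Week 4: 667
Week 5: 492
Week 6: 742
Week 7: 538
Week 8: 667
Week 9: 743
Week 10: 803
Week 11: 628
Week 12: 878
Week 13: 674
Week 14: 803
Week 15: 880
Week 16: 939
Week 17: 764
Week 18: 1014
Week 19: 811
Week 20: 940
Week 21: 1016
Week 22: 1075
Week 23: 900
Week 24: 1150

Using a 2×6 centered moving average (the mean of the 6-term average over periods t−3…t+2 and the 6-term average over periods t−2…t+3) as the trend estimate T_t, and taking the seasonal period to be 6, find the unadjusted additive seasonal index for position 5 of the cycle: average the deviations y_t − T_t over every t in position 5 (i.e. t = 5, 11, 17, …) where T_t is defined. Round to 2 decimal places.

Season position 5 occurs at t = 5, 11, 17 (where T_t is defined).
t=5: T_5 = 607.5000; y_5 − T_5 = 492 − 607.5000 = -115.5000
t=11: T_11 = 743.5000; y_11 − T_11 = 628 − 743.5000 = -115.5000
t=17: T_17 = 879.9167; y_17 − T_17 = 764 − 879.9167 = -115.9167
Mean deviation: (-115.5000 + -115.5000 + -115.9167) / 3 = -115.64

-115.64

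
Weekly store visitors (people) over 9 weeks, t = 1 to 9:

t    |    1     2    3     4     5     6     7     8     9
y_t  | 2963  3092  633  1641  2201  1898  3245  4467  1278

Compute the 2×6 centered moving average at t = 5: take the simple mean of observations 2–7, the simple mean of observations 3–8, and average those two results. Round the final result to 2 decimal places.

Sum over 2–7: 3092 + 633 + 1641 + 2201 + 1898 + 3245 = 12710
Sum over 3–8: 633 + 1641 + 2201 + 1898 + 3245 + 4467 = 14085
CMA at t=5 = (12710 + 14085) / (2·6) = 26795 / 12 = 2232.92

2232.92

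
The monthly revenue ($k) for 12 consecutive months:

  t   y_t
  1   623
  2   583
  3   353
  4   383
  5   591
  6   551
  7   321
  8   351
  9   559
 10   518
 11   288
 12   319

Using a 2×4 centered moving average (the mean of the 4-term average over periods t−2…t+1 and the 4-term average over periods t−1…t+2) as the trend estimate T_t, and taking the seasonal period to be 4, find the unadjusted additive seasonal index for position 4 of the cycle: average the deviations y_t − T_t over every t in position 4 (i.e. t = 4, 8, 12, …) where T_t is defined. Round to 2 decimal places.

Season position 4 occurs at t = 4, 8 (where T_t is defined).
t=4: T_4 = 473.5000; y_4 − T_4 = 383 − 473.5000 = -90.5000
t=8: T_8 = 441.3750; y_8 − T_8 = 351 − 441.3750 = -90.3750
Mean deviation: (-90.5000 + -90.3750) / 2 = -90.44

-90.44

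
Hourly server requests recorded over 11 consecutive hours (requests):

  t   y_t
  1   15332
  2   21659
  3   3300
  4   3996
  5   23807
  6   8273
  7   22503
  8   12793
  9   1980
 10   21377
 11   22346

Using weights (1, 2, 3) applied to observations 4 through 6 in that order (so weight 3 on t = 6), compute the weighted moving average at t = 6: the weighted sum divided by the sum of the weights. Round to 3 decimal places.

12738.167

Weighted sum: 1·3996 + 2·23807 + 3·8273 = 3996 + 47614 + 24819 = 76429
Weight total: 1 + 2 + 3 = 6
WMA = 76429 / 6 = 12738.167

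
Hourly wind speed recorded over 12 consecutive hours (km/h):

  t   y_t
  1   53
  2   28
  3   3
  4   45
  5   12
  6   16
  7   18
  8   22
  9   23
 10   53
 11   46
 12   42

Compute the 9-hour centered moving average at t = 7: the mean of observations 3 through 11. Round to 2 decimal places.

26.44

Sum of periods 3–11: 3 + 45 + 12 + 16 + 18 + 22 + 23 + 53 + 46 = 238
Divide by 9: 238 / 9 = 26.44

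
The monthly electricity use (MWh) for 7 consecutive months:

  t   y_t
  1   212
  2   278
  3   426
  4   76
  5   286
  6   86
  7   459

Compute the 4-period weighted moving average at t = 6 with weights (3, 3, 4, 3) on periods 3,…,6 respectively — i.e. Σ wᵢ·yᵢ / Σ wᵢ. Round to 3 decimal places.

Weighted sum: 3·426 + 3·76 + 4·286 + 3·86 = 1278 + 228 + 1144 + 258 = 2908
Weight total: 3 + 3 + 4 + 3 = 13
WMA = 2908 / 13 = 223.692

223.692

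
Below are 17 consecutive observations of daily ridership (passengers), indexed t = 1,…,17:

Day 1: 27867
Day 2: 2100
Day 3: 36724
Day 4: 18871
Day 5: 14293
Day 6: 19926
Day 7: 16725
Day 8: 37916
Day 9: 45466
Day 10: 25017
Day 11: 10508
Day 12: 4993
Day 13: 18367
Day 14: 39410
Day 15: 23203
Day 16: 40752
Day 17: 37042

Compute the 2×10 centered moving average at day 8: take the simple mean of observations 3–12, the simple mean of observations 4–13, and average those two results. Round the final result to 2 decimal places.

Sum over 3–12: 36724 + 18871 + 14293 + 19926 + 16725 + 37916 + 45466 + 25017 + 10508 + 4993 = 230439
Sum over 4–13: 18871 + 14293 + 19926 + 16725 + 37916 + 45466 + 25017 + 10508 + 4993 + 18367 = 212082
CMA at t=8 = (230439 + 212082) / (2·10) = 442521 / 20 = 22126.05

22126.05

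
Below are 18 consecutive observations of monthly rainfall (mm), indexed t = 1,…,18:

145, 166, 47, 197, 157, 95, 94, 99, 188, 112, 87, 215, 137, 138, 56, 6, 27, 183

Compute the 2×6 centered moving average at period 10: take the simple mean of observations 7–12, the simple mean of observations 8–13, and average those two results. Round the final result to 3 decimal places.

Sum over 7–12: 94 + 99 + 188 + 112 + 87 + 215 = 795
Sum over 8–13: 99 + 188 + 112 + 87 + 215 + 137 = 838
CMA at t=10 = (795 + 838) / (2·6) = 1633 / 12 = 136.083

136.083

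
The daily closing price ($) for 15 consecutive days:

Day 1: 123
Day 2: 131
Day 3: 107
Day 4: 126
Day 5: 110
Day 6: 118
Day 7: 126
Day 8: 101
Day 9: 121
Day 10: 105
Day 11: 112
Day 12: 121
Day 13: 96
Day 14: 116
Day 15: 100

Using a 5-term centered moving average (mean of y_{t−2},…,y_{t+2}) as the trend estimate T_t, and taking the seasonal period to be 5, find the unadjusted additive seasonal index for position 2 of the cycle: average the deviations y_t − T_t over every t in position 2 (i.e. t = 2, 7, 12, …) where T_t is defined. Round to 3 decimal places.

Season position 2 occurs at t = 7, 12 (where T_t is defined).
t=7: T_7 = 115.20000; y_7 − T_7 = 126 − 115.20000 = 10.80000
t=12: T_12 = 110.00000; y_12 − T_12 = 121 − 110.00000 = 11.00000
Mean deviation: (10.80000 + 11.00000) / 2 = 10.900

10.900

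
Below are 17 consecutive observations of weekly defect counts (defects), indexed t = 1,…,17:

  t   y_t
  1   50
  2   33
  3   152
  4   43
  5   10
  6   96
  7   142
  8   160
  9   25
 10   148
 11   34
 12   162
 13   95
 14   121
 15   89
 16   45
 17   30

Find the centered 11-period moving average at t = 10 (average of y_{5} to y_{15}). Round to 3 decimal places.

Sum of periods 5–15: 10 + 96 + 142 + 160 + 25 + 148 + 34 + 162 + 95 + 121 + 89 = 1082
Divide by 11: 1082 / 11 = 98.364

98.364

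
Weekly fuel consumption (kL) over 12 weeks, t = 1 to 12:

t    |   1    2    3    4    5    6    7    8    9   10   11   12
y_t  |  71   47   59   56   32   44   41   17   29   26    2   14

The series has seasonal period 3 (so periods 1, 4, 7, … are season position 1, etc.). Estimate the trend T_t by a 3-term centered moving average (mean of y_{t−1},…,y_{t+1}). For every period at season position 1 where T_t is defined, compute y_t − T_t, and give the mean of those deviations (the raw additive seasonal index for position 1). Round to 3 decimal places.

7.000

Season position 1 occurs at t = 4, 7, 10 (where T_t is defined).
t=4: T_4 = 49.00000; y_4 − T_4 = 56 − 49.00000 = 7.00000
t=7: T_7 = 34.00000; y_7 − T_7 = 41 − 34.00000 = 7.00000
t=10: T_10 = 19.00000; y_10 − T_10 = 26 − 19.00000 = 7.00000
Mean deviation: (7.00000 + 7.00000 + 7.00000) / 3 = 7.000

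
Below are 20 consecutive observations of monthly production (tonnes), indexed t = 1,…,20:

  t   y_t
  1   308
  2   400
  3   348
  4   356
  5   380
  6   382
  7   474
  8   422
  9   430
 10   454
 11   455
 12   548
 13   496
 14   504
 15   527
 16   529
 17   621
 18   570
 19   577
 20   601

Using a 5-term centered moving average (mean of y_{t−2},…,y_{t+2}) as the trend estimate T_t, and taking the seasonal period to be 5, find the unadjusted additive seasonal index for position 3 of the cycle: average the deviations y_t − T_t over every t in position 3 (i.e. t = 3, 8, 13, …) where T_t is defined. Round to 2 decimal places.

Season position 3 occurs at t = 3, 8, 13, 18 (where T_t is defined).
t=3: T_3 = 358.4000; y_3 − T_3 = 348 − 358.4000 = -10.4000
t=8: T_8 = 432.4000; y_8 − T_8 = 422 − 432.4000 = -10.4000
t=13: T_13 = 506.0000; y_13 − T_13 = 496 − 506.0000 = -10.0000
t=18: T_18 = 579.6000; y_18 − T_18 = 570 − 579.6000 = -9.6000
Mean deviation: (-10.4000 + -10.4000 + -10.0000 + -9.6000) / 4 = -10.10

-10.10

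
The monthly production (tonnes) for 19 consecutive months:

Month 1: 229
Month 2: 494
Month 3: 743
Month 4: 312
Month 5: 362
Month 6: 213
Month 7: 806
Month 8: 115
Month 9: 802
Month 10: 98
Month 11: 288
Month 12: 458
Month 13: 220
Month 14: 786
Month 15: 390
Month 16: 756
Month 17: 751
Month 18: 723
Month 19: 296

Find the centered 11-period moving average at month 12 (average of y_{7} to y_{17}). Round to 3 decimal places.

497.273

Sum of periods 7–17: 806 + 115 + 802 + 98 + 288 + 458 + 220 + 786 + 390 + 756 + 751 = 5470
Divide by 11: 5470 / 11 = 497.273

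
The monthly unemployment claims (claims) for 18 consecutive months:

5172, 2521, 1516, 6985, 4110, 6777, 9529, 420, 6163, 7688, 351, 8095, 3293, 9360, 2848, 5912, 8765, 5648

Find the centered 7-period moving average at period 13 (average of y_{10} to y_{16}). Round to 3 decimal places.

Sum of periods 10–16: 7688 + 351 + 8095 + 3293 + 9360 + 2848 + 5912 = 37547
Divide by 7: 37547 / 7 = 5363.857

5363.857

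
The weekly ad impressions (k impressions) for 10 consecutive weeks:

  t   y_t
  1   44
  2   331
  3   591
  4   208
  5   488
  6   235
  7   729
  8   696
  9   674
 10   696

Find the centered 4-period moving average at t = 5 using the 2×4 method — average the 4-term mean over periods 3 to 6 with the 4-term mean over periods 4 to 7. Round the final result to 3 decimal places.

Sum over 3–6: 591 + 208 + 488 + 235 = 1522
Sum over 4–7: 208 + 488 + 235 + 729 = 1660
CMA at t=5 = (1522 + 1660) / (2·4) = 3182 / 8 = 397.750

397.750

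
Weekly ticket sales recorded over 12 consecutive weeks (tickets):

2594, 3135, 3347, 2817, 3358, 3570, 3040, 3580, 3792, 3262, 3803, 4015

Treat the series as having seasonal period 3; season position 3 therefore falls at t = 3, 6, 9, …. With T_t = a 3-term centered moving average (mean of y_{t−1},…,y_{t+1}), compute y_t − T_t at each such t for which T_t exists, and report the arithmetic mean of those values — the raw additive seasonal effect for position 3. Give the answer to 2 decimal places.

Season position 3 occurs at t = 3, 6, 9 (where T_t is defined).
t=3: T_3 = 3099.6667; y_3 − T_3 = 3347 − 3099.6667 = 247.3333
t=6: T_6 = 3322.6667; y_6 − T_6 = 3570 − 3322.6667 = 247.3333
t=9: T_9 = 3544.6667; y_9 − T_9 = 3792 − 3544.6667 = 247.3333
Mean deviation: (247.3333 + 247.3333 + 247.3333) / 3 = 247.33

247.33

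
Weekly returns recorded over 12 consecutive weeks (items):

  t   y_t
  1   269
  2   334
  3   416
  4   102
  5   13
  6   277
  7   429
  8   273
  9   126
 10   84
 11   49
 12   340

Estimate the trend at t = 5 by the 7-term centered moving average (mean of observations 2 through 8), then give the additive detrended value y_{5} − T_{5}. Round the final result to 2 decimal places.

Trend T_5 = (334 + 416 + 102 + 13 + 277 + 429 + 273) / 7 = 1844/7 = 263.4286
Detrended value: 13 − 263.4286 = -250.43

-250.43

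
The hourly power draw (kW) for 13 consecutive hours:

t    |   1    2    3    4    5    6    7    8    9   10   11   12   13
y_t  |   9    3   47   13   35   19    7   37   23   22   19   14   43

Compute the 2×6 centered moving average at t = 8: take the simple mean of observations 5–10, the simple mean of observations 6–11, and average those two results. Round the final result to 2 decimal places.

Sum over 5–10: 35 + 19 + 7 + 37 + 23 + 22 = 143
Sum over 6–11: 19 + 7 + 37 + 23 + 22 + 19 = 127
CMA at t=8 = (143 + 127) / (2·6) = 270 / 12 = 22.50

22.50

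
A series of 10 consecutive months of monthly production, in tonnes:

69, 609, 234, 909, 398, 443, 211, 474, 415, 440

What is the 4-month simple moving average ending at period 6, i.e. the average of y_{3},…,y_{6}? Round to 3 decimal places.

Sum of periods 3–6: 234 + 909 + 398 + 443 = 1984
Divide by 4: 1984 / 4 = 496.000

496.000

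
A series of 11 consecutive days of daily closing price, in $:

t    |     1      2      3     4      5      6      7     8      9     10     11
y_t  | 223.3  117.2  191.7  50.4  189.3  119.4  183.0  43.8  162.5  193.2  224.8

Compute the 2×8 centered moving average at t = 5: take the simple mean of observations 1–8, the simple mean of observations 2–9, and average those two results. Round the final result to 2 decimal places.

135.96

Sum over 1–8: 223.3 + 117.2 + 191.7 + 50.4 + 189.3 + 119.4 + 183.0 + 43.8 = 1118.1
Sum over 2–9: 117.2 + 191.7 + 50.4 + 189.3 + 119.4 + 183.0 + 43.8 + 162.5 = 1057.3
CMA at t=5 = (1118.1 + 1057.3) / (2·8) = 2175.4 / 16 = 135.96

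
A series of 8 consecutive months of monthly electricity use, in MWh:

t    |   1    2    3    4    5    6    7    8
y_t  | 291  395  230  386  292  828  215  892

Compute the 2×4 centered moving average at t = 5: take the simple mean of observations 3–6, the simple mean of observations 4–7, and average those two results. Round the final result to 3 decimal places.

Sum over 3–6: 230 + 386 + 292 + 828 = 1736
Sum over 4–7: 386 + 292 + 828 + 215 = 1721
CMA at t=5 = (1736 + 1721) / (2·4) = 3457 / 8 = 432.125

432.125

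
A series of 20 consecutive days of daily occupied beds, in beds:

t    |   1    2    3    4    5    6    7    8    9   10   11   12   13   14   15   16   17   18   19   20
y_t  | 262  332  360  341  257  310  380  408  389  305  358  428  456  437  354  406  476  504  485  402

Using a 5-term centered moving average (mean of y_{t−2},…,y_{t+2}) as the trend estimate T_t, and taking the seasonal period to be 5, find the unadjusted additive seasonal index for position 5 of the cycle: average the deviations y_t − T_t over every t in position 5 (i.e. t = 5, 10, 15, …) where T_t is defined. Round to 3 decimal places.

-72.333

Season position 5 occurs at t = 5, 10, 15 (where T_t is defined).
t=5: T_5 = 329.60000; y_5 − T_5 = 257 − 329.60000 = -72.60000
t=10: T_10 = 377.60000; y_10 − T_10 = 305 − 377.60000 = -72.60000
t=15: T_15 = 425.80000; y_15 − T_15 = 354 − 425.80000 = -71.80000
Mean deviation: (-72.60000 + -72.60000 + -71.80000) / 3 = -72.333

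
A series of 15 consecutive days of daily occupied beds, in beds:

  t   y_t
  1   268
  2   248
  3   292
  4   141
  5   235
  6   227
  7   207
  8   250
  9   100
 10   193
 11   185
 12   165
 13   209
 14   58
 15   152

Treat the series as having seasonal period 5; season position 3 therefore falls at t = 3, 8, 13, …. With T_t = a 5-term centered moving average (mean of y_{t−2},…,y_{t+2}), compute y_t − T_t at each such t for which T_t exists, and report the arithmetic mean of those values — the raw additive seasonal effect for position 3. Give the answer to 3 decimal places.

Season position 3 occurs at t = 3, 8, 13 (where T_t is defined).
t=3: T_3 = 236.80000; y_3 − T_3 = 292 − 236.80000 = 55.20000
t=8: T_8 = 195.40000; y_8 − T_8 = 250 − 195.40000 = 54.60000
t=13: T_13 = 153.80000; y_13 − T_13 = 209 − 153.80000 = 55.20000
Mean deviation: (55.20000 + 54.60000 + 55.20000) / 3 = 55.000

55.000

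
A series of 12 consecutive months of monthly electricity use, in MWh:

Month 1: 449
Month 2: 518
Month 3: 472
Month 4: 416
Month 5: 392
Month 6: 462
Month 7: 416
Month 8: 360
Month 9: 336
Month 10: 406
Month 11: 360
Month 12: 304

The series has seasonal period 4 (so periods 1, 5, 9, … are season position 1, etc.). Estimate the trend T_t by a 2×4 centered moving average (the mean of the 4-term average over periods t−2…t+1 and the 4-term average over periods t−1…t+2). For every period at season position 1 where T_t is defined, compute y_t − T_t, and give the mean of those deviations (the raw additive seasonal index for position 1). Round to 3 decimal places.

-36.500

Season position 1 occurs at t = 5, 9 (where T_t is defined).
t=5: T_5 = 428.50000; y_5 − T_5 = 392 − 428.50000 = -36.50000
t=9: T_9 = 372.50000; y_9 − T_9 = 336 − 372.50000 = -36.50000
Mean deviation: (-36.50000 + -36.50000) / 2 = -36.500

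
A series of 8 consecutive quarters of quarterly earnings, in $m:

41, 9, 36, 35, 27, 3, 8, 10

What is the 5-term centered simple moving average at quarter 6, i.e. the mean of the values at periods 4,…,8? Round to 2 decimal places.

16.60

Sum of periods 4–8: 35 + 27 + 3 + 8 + 10 = 83
Divide by 5: 83 / 5 = 16.60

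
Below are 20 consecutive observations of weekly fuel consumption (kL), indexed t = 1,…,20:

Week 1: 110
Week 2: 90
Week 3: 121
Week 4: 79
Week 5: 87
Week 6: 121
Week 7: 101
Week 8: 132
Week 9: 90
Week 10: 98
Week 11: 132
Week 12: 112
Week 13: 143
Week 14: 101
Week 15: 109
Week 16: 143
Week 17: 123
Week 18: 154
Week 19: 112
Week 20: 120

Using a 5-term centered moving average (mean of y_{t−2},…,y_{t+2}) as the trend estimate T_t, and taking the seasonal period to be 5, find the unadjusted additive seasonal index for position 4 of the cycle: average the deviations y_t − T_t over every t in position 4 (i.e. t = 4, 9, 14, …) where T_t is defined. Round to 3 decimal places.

-20.600

Season position 4 occurs at t = 4, 9, 14 (where T_t is defined).
t=4: T_4 = 99.60000; y_4 − T_4 = 79 − 99.60000 = -20.60000
t=9: T_9 = 110.60000; y_9 − T_9 = 90 − 110.60000 = -20.60000
t=14: T_14 = 121.60000; y_14 − T_14 = 101 − 121.60000 = -20.60000
Mean deviation: (-20.60000 + -20.60000 + -20.60000) / 3 = -20.600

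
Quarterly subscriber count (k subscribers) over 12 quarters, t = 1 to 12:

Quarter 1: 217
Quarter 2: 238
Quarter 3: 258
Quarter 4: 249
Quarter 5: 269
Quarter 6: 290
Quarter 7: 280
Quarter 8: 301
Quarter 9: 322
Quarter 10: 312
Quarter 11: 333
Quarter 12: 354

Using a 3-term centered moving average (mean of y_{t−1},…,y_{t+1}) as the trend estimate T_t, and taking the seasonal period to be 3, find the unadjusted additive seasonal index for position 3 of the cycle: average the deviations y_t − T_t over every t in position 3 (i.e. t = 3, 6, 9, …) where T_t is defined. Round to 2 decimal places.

10.11

Season position 3 occurs at t = 3, 6, 9 (where T_t is defined).
t=3: T_3 = 248.3333; y_3 − T_3 = 258 − 248.3333 = 9.6667
t=6: T_6 = 279.6667; y_6 − T_6 = 290 − 279.6667 = 10.3333
t=9: T_9 = 311.6667; y_9 − T_9 = 322 − 311.6667 = 10.3333
Mean deviation: (9.6667 + 10.3333 + 10.3333) / 3 = 10.11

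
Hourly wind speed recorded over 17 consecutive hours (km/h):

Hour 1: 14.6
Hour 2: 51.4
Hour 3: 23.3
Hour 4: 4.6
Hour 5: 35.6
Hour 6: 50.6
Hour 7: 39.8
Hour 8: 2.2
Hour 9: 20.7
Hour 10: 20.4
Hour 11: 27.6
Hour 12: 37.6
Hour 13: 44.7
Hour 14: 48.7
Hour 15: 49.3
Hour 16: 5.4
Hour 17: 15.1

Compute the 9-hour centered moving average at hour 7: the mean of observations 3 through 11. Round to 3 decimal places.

24.978

Sum of periods 3–11: 23.3 + 4.6 + 35.6 + 50.6 + 39.8 + 2.2 + 20.7 + 20.4 + 27.6 = 224.8
Divide by 9: 224.8 / 9 = 24.978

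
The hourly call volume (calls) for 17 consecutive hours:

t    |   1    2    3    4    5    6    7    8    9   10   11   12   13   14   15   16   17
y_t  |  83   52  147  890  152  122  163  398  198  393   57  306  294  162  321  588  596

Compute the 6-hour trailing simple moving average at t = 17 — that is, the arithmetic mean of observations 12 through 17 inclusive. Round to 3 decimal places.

377.833

Sum of periods 12–17: 306 + 294 + 162 + 321 + 588 + 596 = 2267
Divide by 6: 2267 / 6 = 377.833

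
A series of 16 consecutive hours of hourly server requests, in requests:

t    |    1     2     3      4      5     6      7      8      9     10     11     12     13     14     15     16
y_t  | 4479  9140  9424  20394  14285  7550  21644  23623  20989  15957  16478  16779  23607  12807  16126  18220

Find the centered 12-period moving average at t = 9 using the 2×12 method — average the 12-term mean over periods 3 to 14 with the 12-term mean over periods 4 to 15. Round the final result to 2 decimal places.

17240.67

Sum over 3–14: 9424 + 20394 + 14285 + 7550 + 21644 + 23623 + 20989 + 15957 + 16478 + 16779 + 23607 + 12807 = 203537
Sum over 4–15: 20394 + 14285 + 7550 + 21644 + 23623 + 20989 + 15957 + 16478 + 16779 + 23607 + 12807 + 16126 = 210239
CMA at t=9 = (203537 + 210239) / (2·12) = 413776 / 24 = 17240.67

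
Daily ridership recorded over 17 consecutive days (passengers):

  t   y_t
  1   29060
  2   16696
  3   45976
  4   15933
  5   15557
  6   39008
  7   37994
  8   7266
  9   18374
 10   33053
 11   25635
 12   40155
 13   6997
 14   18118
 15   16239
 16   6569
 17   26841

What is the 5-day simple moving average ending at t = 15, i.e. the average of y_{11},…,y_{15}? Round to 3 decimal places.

21428.800

Sum of periods 11–15: 25635 + 40155 + 6997 + 18118 + 16239 = 107144
Divide by 5: 107144 / 5 = 21428.800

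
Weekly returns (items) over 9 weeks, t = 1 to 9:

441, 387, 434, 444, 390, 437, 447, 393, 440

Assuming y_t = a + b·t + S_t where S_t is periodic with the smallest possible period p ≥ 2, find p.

First differences y_{t+1} − y_t: -54, 47, 10, -54, 47, 10, -54, 47, …
The difference pattern repeats every 3 terms and not for any smaller step, so p = 3.

3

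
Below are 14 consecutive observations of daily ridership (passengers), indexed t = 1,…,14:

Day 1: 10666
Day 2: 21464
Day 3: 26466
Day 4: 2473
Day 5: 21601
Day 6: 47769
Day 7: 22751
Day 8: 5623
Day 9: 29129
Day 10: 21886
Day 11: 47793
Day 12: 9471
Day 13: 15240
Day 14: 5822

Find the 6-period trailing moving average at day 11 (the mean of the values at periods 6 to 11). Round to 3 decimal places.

29158.500

Sum of periods 6–11: 47769 + 22751 + 5623 + 29129 + 21886 + 47793 = 174951
Divide by 6: 174951 / 6 = 29158.500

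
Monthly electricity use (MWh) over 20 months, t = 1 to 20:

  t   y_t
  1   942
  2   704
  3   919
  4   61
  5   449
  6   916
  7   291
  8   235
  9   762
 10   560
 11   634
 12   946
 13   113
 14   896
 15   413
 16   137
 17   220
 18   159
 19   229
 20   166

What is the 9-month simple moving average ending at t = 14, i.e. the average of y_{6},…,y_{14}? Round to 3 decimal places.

Sum of periods 6–14: 916 + 291 + 235 + 762 + 560 + 634 + 946 + 113 + 896 = 5353
Divide by 9: 5353 / 9 = 594.778

594.778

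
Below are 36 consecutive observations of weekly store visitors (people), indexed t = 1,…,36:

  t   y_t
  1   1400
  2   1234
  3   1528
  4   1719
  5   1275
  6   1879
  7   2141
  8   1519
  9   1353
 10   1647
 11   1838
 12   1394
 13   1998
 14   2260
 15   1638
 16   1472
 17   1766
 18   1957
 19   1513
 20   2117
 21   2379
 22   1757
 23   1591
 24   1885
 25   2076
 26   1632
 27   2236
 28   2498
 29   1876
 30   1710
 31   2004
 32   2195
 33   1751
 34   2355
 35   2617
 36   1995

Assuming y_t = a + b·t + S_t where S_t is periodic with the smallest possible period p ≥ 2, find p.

First differences y_{t+1} − y_t: -166, 294, 191, -444, 604, 262, -622, -166, 294, 191, -444, 604, 262, -622, -166, 294, …
The difference pattern repeats every 7 terms and not for any smaller step, so p = 7.

7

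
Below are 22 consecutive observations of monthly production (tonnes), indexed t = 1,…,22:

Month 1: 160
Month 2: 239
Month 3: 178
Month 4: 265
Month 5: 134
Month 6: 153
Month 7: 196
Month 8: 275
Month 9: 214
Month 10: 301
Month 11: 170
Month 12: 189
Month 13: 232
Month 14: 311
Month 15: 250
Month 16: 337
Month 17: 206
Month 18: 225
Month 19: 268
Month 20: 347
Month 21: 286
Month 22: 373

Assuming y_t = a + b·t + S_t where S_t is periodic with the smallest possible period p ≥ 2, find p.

6

First differences y_{t+1} − y_t: 79, -61, 87, -131, 19, 43, 79, -61, 87, -131, 19, 43, 79, -61, …
The difference pattern repeats every 6 terms and not for any smaller step, so p = 6.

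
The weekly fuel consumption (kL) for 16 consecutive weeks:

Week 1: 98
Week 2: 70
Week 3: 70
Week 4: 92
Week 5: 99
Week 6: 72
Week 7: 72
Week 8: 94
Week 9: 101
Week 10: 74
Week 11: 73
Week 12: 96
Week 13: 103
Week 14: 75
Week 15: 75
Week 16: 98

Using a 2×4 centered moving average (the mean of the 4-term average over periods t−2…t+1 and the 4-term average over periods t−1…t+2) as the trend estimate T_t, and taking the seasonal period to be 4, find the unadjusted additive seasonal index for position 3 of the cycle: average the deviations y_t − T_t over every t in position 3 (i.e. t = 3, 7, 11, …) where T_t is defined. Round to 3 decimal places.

Season position 3 occurs at t = 3, 7, 11 (where T_t is defined).
t=3: T_3 = 82.62500; y_3 − T_3 = 70 − 82.62500 = -12.62500
t=7: T_7 = 84.50000; y_7 − T_7 = 72 − 84.50000 = -12.50000
t=11: T_11 = 86.25000; y_11 − T_11 = 73 − 86.25000 = -13.25000
Mean deviation: (-12.62500 + -12.50000 + -13.25000) / 3 = -12.792

-12.792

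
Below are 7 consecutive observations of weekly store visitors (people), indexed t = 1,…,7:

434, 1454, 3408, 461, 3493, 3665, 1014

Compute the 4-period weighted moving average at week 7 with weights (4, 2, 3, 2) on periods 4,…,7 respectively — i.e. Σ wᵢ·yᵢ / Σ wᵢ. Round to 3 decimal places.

1986.636

Weighted sum: 4·461 + 2·3493 + 3·3665 + 2·1014 = 1844 + 6986 + 10995 + 2028 = 21853
Weight total: 4 + 2 + 3 + 2 = 11
WMA = 21853 / 11 = 1986.636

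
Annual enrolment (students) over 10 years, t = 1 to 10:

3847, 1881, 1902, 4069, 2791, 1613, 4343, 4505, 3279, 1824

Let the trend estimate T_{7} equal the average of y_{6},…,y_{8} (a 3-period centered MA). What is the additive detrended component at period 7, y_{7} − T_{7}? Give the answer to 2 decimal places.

856.00

Trend T_7 = (1613 + 4343 + 4505) / 3 = 10461/3 = 3487.0000
Detrended value: 4343 − 3487.0000 = 856.00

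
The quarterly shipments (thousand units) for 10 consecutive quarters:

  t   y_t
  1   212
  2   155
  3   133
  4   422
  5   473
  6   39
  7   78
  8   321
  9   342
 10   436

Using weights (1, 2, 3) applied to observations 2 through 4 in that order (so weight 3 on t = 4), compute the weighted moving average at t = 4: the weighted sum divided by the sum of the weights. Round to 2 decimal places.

281.17

Weighted sum: 1·155 + 2·133 + 3·422 = 155 + 266 + 1266 = 1687
Weight total: 1 + 2 + 3 = 6
WMA = 1687 / 6 = 281.17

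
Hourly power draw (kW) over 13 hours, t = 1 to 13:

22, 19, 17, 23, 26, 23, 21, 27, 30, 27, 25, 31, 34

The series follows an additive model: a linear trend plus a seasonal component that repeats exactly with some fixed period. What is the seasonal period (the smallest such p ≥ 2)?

First differences y_{t+1} − y_t: -3, -2, 6, 3, -3, -2, 6, 3, -3, -2, …
The difference pattern repeats every 4 terms and not for any smaller step, so p = 4.

4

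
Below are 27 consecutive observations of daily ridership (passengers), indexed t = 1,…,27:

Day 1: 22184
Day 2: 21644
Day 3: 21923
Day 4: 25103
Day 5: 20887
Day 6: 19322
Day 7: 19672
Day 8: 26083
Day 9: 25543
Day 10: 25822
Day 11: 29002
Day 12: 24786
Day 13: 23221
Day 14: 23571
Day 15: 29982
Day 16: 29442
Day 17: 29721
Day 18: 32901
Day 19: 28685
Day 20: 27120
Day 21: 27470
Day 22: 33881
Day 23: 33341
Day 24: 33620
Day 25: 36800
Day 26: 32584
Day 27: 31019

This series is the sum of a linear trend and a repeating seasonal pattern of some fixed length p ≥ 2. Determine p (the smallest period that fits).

7

First differences y_{t+1} − y_t: -540, 279, 3180, -4216, -1565, 350, 6411, -540, 279, 3180, -4216, -1565, 350, 6411, -540, 279, …
The difference pattern repeats every 7 terms and not for any smaller step, so p = 7.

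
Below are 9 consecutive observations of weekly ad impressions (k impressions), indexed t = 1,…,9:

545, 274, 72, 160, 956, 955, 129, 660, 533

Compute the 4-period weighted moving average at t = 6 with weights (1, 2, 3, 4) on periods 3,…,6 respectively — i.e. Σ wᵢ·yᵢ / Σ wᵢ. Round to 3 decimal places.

708.000

Weighted sum: 1·72 + 2·160 + 3·956 + 4·955 = 72 + 320 + 2868 + 3820 = 7080
Weight total: 1 + 2 + 3 + 4 = 10
WMA = 7080 / 10 = 708.000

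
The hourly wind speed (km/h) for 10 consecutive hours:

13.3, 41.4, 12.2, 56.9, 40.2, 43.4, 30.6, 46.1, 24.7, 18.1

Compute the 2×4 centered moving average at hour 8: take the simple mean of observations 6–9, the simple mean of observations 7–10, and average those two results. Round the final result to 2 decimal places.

Sum over 6–9: 43.4 + 30.6 + 46.1 + 24.7 = 144.8
Sum over 7–10: 30.6 + 46.1 + 24.7 + 18.1 = 119.5
CMA at t=8 = (144.8 + 119.5) / (2·4) = 264.3 / 8 = 33.04

33.04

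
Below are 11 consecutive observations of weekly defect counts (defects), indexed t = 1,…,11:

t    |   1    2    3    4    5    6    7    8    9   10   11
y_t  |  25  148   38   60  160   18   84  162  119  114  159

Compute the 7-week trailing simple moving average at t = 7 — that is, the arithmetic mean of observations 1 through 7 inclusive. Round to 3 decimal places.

Sum of periods 1–7: 25 + 148 + 38 + 60 + 160 + 18 + 84 = 533
Divide by 7: 533 / 7 = 76.143

76.143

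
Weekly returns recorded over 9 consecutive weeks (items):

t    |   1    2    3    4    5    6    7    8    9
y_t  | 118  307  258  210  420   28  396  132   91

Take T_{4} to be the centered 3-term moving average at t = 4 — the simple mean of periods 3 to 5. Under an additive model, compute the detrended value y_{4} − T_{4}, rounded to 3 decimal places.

-86.000

Trend T_4 = (258 + 210 + 420) / 3 = 888/3 = 296.00000
Detrended value: 210 − 296.00000 = -86.000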